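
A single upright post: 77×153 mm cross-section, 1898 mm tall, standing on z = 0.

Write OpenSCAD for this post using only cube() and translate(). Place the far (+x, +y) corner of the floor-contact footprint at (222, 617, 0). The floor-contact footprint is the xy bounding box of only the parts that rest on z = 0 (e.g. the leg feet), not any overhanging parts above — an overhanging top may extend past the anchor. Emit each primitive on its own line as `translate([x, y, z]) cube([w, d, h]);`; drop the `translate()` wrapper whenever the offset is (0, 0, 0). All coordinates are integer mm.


translate([145, 464, 0]) cube([77, 153, 1898]);


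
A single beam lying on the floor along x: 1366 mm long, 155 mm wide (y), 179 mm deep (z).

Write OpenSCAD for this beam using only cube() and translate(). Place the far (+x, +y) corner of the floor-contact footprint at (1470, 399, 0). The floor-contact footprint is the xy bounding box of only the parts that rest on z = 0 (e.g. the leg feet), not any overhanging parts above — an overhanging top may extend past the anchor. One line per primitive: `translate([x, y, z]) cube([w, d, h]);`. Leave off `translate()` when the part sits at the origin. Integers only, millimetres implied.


translate([104, 244, 0]) cube([1366, 155, 179]);


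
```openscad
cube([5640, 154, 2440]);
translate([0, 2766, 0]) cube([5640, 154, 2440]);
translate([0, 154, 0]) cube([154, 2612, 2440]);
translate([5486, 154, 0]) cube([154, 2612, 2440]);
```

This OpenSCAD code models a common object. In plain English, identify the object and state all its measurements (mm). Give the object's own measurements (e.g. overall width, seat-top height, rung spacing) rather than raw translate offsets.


The wall frame of a small rectangular building: four walls, each 2440 mm tall and 154 mm thick, enclosing a footprint 5640 mm (x) by 2920 mm (y) outside-to-outside, with no floor or roof. The front and back walls (the −y and +y sides) span the full width; the two side walls fit between them.


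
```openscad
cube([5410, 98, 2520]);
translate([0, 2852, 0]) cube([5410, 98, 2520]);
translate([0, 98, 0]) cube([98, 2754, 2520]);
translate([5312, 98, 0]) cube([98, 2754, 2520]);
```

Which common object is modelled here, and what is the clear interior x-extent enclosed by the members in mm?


A house (or room) frame. The interior width is 5214 mm.

Four 2520 mm walls enclosing a rectangle with no floor or roof — a room or house frame. Outside width is 5410 mm and wall thickness is 98 mm, so the interior width is 5410 − 2 × 98 = 5214 mm.


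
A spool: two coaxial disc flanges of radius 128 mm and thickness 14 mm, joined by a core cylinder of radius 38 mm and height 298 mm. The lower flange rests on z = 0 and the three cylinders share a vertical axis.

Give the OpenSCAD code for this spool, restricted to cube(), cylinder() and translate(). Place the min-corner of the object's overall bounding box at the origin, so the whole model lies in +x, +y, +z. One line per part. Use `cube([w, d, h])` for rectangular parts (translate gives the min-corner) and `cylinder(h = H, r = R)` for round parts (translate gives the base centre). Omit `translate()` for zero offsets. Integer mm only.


translate([128, 128, 0]) cylinder(h = 14, r = 128);
translate([128, 128, 14]) cylinder(h = 298, r = 38);
translate([128, 128, 312]) cylinder(h = 14, r = 128);


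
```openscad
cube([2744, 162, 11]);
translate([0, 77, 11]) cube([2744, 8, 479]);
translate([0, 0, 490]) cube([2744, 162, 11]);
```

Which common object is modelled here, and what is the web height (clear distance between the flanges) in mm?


An I-beam. The web height is 479 mm.

Two wide flanges with a thin centred web — an I-beam. Overall 501 mm minus two 11 mm flanges gives a web of 501 − 2·11 = 479 mm.


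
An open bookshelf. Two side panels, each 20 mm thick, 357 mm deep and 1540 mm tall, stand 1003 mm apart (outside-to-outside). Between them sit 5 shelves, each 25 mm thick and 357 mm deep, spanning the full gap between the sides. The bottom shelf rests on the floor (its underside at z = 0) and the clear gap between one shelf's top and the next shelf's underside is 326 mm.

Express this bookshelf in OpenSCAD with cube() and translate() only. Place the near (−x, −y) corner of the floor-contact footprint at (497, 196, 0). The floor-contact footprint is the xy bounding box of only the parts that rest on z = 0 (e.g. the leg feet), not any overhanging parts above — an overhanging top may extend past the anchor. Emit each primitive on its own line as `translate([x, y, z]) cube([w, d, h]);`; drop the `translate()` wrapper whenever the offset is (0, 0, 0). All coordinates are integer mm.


translate([497, 196, 0]) cube([20, 357, 1540]);
translate([1480, 196, 0]) cube([20, 357, 1540]);
translate([517, 196, 0]) cube([963, 357, 25]);
translate([517, 196, 351]) cube([963, 357, 25]);
translate([517, 196, 702]) cube([963, 357, 25]);
translate([517, 196, 1053]) cube([963, 357, 25]);
translate([517, 196, 1404]) cube([963, 357, 25]);


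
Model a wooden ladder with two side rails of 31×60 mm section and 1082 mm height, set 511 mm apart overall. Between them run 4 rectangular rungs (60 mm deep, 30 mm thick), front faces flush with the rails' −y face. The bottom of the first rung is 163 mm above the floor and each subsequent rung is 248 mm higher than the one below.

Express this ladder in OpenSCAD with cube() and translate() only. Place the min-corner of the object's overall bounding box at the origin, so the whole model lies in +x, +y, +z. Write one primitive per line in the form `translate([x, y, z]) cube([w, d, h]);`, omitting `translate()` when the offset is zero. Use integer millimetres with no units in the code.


cube([31, 60, 1082]);
translate([480, 0, 0]) cube([31, 60, 1082]);
translate([31, 0, 163]) cube([449, 60, 30]);
translate([31, 0, 411]) cube([449, 60, 30]);
translate([31, 0, 659]) cube([449, 60, 30]);
translate([31, 0, 907]) cube([449, 60, 30]);


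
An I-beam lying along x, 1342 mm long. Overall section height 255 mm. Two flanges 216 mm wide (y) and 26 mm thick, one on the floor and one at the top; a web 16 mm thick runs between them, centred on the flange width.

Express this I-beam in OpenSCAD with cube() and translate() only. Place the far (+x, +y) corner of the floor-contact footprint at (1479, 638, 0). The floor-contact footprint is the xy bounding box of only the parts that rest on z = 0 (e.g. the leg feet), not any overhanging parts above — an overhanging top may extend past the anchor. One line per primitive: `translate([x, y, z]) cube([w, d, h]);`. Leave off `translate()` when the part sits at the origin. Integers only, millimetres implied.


translate([137, 422, 0]) cube([1342, 216, 26]);
translate([137, 522, 26]) cube([1342, 16, 203]);
translate([137, 422, 229]) cube([1342, 216, 26]);


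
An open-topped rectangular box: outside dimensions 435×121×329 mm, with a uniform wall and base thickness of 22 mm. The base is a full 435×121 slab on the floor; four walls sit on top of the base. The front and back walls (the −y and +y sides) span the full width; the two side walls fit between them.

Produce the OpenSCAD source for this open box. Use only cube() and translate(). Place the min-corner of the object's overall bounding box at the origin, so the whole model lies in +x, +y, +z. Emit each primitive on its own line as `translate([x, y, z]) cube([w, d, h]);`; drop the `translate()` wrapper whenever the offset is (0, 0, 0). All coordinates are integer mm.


cube([435, 121, 22]);
translate([0, 0, 22]) cube([435, 22, 307]);
translate([0, 99, 22]) cube([435, 22, 307]);
translate([0, 22, 22]) cube([22, 77, 307]);
translate([413, 22, 22]) cube([22, 77, 307]);


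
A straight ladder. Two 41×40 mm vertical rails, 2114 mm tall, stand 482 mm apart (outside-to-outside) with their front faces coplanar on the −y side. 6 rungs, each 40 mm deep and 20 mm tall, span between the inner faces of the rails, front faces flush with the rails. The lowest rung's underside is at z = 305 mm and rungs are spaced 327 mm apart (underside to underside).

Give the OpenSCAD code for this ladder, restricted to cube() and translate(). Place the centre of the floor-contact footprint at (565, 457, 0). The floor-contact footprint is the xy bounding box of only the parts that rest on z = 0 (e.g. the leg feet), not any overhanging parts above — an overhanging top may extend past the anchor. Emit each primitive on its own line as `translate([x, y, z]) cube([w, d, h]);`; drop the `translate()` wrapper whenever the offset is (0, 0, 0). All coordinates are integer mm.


// rung span = 482 - 2*41 = 400
// rung[k] z = 305 + k*327
translate([324, 437, 0]) cube([41, 40, 2114]);
translate([765, 437, 0]) cube([41, 40, 2114]);
translate([365, 437, 305]) cube([400, 40, 20]);
translate([365, 437, 632]) cube([400, 40, 20]);
translate([365, 437, 959]) cube([400, 40, 20]);
translate([365, 437, 1286]) cube([400, 40, 20]);
translate([365, 437, 1613]) cube([400, 40, 20]);
translate([365, 437, 1940]) cube([400, 40, 20]);


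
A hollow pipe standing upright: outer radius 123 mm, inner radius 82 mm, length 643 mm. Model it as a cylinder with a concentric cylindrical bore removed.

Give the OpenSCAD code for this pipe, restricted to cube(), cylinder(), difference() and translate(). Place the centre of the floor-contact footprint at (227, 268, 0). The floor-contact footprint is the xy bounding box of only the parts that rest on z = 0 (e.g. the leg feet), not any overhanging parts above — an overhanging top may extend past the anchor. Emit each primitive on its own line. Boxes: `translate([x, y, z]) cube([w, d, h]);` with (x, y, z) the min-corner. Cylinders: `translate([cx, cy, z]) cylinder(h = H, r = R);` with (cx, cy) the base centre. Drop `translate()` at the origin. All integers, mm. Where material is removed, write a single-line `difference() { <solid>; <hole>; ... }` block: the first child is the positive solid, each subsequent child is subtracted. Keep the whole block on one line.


difference() { translate([227, 268, 0]) cylinder(h = 643, r = 123); translate([227, 268, 0]) cylinder(h = 643, r = 82); }


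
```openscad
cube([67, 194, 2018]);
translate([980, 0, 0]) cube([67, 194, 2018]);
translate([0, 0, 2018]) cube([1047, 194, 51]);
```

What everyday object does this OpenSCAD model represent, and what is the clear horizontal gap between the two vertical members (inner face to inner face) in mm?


A door frame. The clear opening width is 913 mm.

Two 2018 mm tall posts with a header on top — a door frame. The left jamb is 67 mm wide at x = 0; the right jamb starts at x = 980. The clear opening is 980 − 67 = 913 mm.


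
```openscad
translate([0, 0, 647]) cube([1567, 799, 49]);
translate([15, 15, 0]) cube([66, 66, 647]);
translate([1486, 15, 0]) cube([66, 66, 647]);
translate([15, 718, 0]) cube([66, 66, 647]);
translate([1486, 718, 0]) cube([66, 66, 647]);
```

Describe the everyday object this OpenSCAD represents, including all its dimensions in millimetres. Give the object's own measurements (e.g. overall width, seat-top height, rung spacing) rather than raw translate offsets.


A rectangular dining table. The top is 1567×799×49 mm with its upper surface at z = 696 mm. It stands on four 66×66 mm square legs, each inset 15 mm from the nearest pair of top edges, running from the floor to the underside of the top.


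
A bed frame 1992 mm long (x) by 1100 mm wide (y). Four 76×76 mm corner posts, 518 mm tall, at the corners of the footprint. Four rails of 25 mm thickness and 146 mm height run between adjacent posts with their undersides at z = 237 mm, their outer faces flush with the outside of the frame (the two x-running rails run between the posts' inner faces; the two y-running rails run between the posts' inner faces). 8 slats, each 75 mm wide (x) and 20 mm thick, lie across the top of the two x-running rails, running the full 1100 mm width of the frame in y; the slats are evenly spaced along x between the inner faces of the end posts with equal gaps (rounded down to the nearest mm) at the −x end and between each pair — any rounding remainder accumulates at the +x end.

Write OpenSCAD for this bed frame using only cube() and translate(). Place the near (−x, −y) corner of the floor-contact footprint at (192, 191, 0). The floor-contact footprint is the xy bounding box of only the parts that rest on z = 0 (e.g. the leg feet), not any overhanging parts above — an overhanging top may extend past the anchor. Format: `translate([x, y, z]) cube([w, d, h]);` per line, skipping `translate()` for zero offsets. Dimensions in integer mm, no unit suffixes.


translate([192, 191, 0]) cube([76, 76, 518]);
translate([192, 1215, 0]) cube([76, 76, 518]);
translate([2108, 191, 0]) cube([76, 76, 518]);
translate([2108, 1215, 0]) cube([76, 76, 518]);
translate([268, 191, 237]) cube([1840, 25, 146]);
translate([268, 1266, 237]) cube([1840, 25, 146]);
translate([192, 267, 237]) cube([25, 948, 146]);
translate([2159, 267, 237]) cube([25, 948, 146]);
translate([405, 191, 383]) cube([75, 1100, 20]);
translate([617, 191, 383]) cube([75, 1100, 20]);
translate([829, 191, 383]) cube([75, 1100, 20]);
translate([1041, 191, 383]) cube([75, 1100, 20]);
translate([1253, 191, 383]) cube([75, 1100, 20]);
translate([1465, 191, 383]) cube([75, 1100, 20]);
translate([1677, 191, 383]) cube([75, 1100, 20]);
translate([1889, 191, 383]) cube([75, 1100, 20]);


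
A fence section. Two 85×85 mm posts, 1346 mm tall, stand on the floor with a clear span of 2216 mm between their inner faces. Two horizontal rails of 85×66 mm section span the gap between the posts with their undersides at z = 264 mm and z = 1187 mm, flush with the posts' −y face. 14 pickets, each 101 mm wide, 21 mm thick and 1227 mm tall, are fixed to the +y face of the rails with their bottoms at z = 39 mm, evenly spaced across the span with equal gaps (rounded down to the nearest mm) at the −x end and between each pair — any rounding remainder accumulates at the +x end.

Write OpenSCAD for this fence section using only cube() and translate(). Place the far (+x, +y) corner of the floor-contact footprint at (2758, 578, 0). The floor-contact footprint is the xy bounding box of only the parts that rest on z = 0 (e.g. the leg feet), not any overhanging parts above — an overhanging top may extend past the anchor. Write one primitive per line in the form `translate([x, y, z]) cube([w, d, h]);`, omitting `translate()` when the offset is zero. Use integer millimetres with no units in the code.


translate([372, 493, 0]) cube([85, 85, 1346]);
translate([2673, 493, 0]) cube([85, 85, 1346]);
translate([457, 493, 264]) cube([2216, 85, 66]);
translate([457, 493, 1187]) cube([2216, 85, 66]);
translate([510, 578, 39]) cube([101, 21, 1227]);
translate([664, 578, 39]) cube([101, 21, 1227]);
translate([818, 578, 39]) cube([101, 21, 1227]);
translate([972, 578, 39]) cube([101, 21, 1227]);
translate([1126, 578, 39]) cube([101, 21, 1227]);
translate([1280, 578, 39]) cube([101, 21, 1227]);
translate([1434, 578, 39]) cube([101, 21, 1227]);
translate([1588, 578, 39]) cube([101, 21, 1227]);
translate([1742, 578, 39]) cube([101, 21, 1227]);
translate([1896, 578, 39]) cube([101, 21, 1227]);
translate([2050, 578, 39]) cube([101, 21, 1227]);
translate([2204, 578, 39]) cube([101, 21, 1227]);
translate([2358, 578, 39]) cube([101, 21, 1227]);
translate([2512, 578, 39]) cube([101, 21, 1227]);


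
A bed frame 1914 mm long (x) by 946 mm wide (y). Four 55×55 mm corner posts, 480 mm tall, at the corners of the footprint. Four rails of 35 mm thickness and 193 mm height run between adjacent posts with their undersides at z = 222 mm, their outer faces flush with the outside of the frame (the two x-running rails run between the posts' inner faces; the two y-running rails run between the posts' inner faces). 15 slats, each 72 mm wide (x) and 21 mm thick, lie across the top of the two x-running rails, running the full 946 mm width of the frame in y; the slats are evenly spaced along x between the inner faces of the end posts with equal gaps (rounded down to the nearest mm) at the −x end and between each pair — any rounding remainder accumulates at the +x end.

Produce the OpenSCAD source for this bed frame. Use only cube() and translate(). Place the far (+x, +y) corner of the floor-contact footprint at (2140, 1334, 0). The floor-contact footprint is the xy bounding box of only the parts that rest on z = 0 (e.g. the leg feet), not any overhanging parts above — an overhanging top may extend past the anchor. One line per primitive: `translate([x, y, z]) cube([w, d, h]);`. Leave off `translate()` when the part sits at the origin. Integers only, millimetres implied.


translate([226, 388, 0]) cube([55, 55, 480]);
translate([226, 1279, 0]) cube([55, 55, 480]);
translate([2085, 388, 0]) cube([55, 55, 480]);
translate([2085, 1279, 0]) cube([55, 55, 480]);
translate([281, 388, 222]) cube([1804, 35, 193]);
translate([281, 1299, 222]) cube([1804, 35, 193]);
translate([226, 443, 222]) cube([35, 836, 193]);
translate([2105, 443, 222]) cube([35, 836, 193]);
translate([326, 388, 415]) cube([72, 946, 21]);
translate([443, 388, 415]) cube([72, 946, 21]);
translate([560, 388, 415]) cube([72, 946, 21]);
translate([677, 388, 415]) cube([72, 946, 21]);
translate([794, 388, 415]) cube([72, 946, 21]);
translate([911, 388, 415]) cube([72, 946, 21]);
translate([1028, 388, 415]) cube([72, 946, 21]);
translate([1145, 388, 415]) cube([72, 946, 21]);
translate([1262, 388, 415]) cube([72, 946, 21]);
translate([1379, 388, 415]) cube([72, 946, 21]);
translate([1496, 388, 415]) cube([72, 946, 21]);
translate([1613, 388, 415]) cube([72, 946, 21]);
translate([1730, 388, 415]) cube([72, 946, 21]);
translate([1847, 388, 415]) cube([72, 946, 21]);
translate([1964, 388, 415]) cube([72, 946, 21]);


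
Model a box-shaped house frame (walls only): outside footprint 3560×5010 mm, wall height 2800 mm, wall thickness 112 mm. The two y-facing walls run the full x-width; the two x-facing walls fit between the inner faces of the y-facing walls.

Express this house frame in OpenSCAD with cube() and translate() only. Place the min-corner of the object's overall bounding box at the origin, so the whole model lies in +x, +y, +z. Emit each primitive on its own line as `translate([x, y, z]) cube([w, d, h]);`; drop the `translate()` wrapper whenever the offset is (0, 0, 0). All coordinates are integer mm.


cube([3560, 112, 2800]);
translate([0, 4898, 0]) cube([3560, 112, 2800]);
translate([0, 112, 0]) cube([112, 4786, 2800]);
translate([3448, 112, 0]) cube([112, 4786, 2800]);


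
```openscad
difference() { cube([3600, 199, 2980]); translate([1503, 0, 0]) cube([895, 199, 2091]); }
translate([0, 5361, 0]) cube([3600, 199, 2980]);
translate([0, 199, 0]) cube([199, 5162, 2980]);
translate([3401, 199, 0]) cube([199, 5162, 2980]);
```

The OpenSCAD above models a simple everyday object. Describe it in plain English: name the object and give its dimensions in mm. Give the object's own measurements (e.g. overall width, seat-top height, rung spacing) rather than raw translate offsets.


A single room: four walls, each 2980 mm tall and 199 mm thick, enclosing an outside footprint 3600×5560 mm (x × y), no floor or roof. The front and back walls (−y and +y sides) run the full x-width; the side walls fit between their inner faces. A door opening 895 mm wide and 2091 mm tall is cut through the front wall from the floor up, its −x edge 1503 mm from the wall's −x end.


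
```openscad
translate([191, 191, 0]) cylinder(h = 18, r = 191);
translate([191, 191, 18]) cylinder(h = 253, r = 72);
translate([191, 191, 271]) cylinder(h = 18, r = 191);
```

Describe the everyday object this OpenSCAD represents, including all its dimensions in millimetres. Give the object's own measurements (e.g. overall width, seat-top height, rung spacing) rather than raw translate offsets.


A spool: two coaxial disc flanges of radius 191 mm and thickness 18 mm, joined by a core cylinder of radius 72 mm and height 253 mm. The lower flange rests on z = 0 and the three cylinders share a vertical axis.


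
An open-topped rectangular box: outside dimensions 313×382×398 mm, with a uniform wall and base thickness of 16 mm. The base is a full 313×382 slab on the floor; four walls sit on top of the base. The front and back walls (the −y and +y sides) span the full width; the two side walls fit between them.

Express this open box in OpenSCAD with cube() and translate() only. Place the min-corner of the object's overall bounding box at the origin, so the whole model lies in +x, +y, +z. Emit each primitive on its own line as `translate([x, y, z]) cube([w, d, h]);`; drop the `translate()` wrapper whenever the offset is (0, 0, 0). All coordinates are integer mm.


cube([313, 382, 16]);
translate([0, 0, 16]) cube([313, 16, 382]);
translate([0, 366, 16]) cube([313, 16, 382]);
translate([0, 16, 16]) cube([16, 350, 382]);
translate([297, 16, 16]) cube([16, 350, 382]);


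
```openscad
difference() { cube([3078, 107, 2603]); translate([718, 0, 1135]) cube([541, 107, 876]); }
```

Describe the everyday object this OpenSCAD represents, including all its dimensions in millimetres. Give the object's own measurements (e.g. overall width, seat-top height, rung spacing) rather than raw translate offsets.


A wall 3078 mm long (x), 107 mm thick (y), 2603 mm tall, with a rectangular window opening cut through it. The opening is 541 mm wide and 876 mm tall; its sill is at z = 1135 mm and its near (−x) edge is 718 mm from the wall's −x end. The opening passes through the full wall thickness.


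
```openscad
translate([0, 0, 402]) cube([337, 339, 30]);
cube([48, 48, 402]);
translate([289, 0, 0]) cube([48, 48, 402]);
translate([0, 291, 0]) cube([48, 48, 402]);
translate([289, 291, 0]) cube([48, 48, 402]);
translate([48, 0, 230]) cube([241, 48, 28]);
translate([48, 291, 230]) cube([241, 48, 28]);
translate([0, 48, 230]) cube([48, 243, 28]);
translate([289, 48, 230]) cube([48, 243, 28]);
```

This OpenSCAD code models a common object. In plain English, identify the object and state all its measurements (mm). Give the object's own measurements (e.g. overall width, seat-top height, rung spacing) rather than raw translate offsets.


A simple wooden stool: a rectangular seat 337 mm (x) by 339 mm (y), 30 mm thick, top face at z = 432 mm, on four square legs, each 48×48 mm in cross-section. The legs rest on z = 0, each flush with a corner of the seat. Four stretchers, 48 mm wide and 28 mm tall, connect adjacent legs with their undersides at z = 230 mm, each running between the inner faces of the legs it joins and aligned with the legs' outer faces on the other axis.


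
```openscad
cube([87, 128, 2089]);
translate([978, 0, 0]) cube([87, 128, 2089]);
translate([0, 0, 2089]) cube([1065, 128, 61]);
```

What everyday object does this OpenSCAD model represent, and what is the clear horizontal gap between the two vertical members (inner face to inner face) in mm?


A door frame. The clear opening width is 891 mm.

Two 2089 mm tall posts with a header on top — a door frame. The left jamb is 87 mm wide at x = 0; the right jamb starts at x = 978. The clear opening is 978 − 87 = 891 mm.


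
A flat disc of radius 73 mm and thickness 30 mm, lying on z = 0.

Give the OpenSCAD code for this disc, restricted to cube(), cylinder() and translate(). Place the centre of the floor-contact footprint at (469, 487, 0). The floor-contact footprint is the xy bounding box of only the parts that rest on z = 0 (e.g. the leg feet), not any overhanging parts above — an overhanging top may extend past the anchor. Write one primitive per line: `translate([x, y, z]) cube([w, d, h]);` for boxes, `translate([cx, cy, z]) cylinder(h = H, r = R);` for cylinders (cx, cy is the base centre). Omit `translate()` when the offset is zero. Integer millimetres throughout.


translate([469, 487, 0]) cylinder(h = 30, r = 73);


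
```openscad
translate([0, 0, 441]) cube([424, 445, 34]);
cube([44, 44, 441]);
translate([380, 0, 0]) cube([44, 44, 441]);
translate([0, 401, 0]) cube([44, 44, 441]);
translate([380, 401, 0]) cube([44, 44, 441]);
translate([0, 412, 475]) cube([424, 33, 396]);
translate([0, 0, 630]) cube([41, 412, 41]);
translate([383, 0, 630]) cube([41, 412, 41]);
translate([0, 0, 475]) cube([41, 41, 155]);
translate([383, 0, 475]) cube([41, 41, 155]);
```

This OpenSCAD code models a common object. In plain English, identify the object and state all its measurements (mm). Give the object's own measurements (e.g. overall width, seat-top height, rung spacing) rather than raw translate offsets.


A chair. The seat is a 424×445×34 mm slab with its top at z = 475 mm, on four 44×44 mm corner legs (flush with the seat edges, standing on z = 0). A flat backrest 33 mm thick, 396 mm tall, spans the full seat width and rises from the seat top along its +y edge, rear face flush with the rear of the seat. Two armrests of 41×41 mm section run along each side from the seat's front edge to the front of the backrest, top faces 196 mm above the seat top and outer faces flush with the seat's x-edges; a 41×41 mm post under the front of each armrest stands on the seat at the front corner.


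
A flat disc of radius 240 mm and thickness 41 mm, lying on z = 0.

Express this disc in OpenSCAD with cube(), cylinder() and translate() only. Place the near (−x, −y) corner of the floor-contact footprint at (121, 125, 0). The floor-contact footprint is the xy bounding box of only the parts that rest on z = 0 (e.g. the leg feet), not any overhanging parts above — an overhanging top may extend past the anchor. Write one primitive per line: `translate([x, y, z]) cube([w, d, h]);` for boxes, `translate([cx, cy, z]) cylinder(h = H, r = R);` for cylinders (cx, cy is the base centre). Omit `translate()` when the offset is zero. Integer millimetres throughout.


translate([361, 365, 0]) cylinder(h = 41, r = 240);


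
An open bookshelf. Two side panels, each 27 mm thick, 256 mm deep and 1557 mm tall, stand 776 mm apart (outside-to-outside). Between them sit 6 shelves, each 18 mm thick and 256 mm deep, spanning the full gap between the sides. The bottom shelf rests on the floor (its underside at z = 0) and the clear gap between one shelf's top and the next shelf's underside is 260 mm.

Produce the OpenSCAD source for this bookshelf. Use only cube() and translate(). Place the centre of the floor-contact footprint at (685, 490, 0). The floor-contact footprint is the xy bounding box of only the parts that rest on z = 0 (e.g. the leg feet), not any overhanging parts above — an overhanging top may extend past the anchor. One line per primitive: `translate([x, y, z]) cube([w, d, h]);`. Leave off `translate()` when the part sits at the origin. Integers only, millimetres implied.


translate([297, 362, 0]) cube([27, 256, 1557]);
translate([1046, 362, 0]) cube([27, 256, 1557]);
translate([324, 362, 0]) cube([722, 256, 18]);
translate([324, 362, 278]) cube([722, 256, 18]);
translate([324, 362, 556]) cube([722, 256, 18]);
translate([324, 362, 834]) cube([722, 256, 18]);
translate([324, 362, 1112]) cube([722, 256, 18]);
translate([324, 362, 1390]) cube([722, 256, 18]);


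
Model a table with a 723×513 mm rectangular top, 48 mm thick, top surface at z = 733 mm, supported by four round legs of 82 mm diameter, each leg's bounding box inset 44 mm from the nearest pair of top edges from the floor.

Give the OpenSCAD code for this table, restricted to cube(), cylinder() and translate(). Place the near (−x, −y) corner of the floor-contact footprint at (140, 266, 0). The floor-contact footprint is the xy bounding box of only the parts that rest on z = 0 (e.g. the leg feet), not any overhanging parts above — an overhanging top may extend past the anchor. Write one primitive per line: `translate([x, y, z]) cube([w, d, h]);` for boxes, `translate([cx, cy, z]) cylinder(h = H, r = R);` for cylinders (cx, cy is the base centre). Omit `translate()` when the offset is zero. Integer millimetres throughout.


// leg_h = 733 - 48 = 685
translate([96, 222, 685]) cube([723, 513, 48]);
translate([181, 307, 0]) cylinder(h = 685, r = 41);
translate([734, 307, 0]) cylinder(h = 685, r = 41);
translate([181, 650, 0]) cylinder(h = 685, r = 41);
translate([734, 650, 0]) cylinder(h = 685, r = 41);


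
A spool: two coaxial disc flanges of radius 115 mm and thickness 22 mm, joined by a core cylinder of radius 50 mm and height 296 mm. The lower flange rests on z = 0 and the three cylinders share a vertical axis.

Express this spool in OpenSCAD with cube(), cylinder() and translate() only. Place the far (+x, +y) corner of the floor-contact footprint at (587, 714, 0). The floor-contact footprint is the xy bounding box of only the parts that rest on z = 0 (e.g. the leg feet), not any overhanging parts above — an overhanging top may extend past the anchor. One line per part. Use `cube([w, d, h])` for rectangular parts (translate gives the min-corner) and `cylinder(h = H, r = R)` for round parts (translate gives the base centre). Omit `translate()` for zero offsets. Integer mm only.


translate([472, 599, 0]) cylinder(h = 22, r = 115);
translate([472, 599, 22]) cylinder(h = 296, r = 50);
translate([472, 599, 318]) cylinder(h = 22, r = 115);


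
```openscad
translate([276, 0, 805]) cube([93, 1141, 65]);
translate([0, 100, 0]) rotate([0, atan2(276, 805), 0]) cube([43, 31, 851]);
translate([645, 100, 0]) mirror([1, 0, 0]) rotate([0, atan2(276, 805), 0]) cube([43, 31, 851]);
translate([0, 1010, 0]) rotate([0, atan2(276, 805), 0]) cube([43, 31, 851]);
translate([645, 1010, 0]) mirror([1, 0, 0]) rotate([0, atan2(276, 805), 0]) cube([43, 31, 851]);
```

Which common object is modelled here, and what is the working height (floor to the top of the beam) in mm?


A sawhorse. The overall height is 870 mm.

A beam across two mirrored pairs of raked legs — a sawhorse. The beam's underside is at z = 805 (matching the legs' vertical rise in atan2(276, 805)) and the beam is 65 mm tall, so its top is at 805 + 65 = 870 mm. The raked legs top out at the beam's underside, so that is the highest point.


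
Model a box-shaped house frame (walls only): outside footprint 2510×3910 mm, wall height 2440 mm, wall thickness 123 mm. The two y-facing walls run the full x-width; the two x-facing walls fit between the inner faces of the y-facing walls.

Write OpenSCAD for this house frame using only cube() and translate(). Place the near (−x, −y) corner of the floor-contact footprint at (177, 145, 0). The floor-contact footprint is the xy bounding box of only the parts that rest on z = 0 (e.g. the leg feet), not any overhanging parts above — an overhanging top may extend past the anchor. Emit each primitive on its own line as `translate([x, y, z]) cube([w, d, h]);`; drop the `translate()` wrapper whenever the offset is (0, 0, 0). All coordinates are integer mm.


translate([177, 145, 0]) cube([2510, 123, 2440]);
translate([177, 3932, 0]) cube([2510, 123, 2440]);
translate([177, 268, 0]) cube([123, 3664, 2440]);
translate([2564, 268, 0]) cube([123, 3664, 2440]);


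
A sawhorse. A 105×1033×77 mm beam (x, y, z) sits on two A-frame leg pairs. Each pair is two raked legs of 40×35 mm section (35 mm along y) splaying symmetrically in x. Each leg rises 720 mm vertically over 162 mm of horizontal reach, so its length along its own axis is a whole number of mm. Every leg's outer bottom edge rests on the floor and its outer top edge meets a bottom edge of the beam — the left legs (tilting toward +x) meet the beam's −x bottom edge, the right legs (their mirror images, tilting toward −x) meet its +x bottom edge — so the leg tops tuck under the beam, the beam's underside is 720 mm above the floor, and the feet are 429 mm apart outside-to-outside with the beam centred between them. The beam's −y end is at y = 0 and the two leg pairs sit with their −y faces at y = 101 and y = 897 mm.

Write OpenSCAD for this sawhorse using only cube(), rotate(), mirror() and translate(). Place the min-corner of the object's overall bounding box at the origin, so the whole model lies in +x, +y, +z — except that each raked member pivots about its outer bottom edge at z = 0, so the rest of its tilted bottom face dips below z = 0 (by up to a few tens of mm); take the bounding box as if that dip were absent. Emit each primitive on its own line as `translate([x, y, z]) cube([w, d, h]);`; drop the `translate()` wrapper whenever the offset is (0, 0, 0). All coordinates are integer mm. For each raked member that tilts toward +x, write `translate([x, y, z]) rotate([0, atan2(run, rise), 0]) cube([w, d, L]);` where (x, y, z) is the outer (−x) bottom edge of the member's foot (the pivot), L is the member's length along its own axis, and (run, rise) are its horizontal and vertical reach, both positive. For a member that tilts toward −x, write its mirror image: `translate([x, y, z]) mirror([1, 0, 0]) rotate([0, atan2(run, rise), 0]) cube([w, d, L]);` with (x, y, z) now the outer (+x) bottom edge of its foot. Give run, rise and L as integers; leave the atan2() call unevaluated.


translate([162, 0, 720]) cube([105, 1033, 77]);
translate([0, 101, 0]) rotate([0, atan2(162, 720), 0]) cube([40, 35, 738]);
translate([429, 101, 0]) mirror([1, 0, 0]) rotate([0, atan2(162, 720), 0]) cube([40, 35, 738]);
translate([0, 897, 0]) rotate([0, atan2(162, 720), 0]) cube([40, 35, 738]);
translate([429, 897, 0]) mirror([1, 0, 0]) rotate([0, atan2(162, 720), 0]) cube([40, 35, 738]);


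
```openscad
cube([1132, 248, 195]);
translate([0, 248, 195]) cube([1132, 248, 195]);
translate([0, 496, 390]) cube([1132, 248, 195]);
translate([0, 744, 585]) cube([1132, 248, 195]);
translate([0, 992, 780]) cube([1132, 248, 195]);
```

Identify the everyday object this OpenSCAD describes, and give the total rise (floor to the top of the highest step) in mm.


A staircase. The total rise is 975 mm.

5 identical blocks, each offset up and back from the previous — a staircase. Each step is 195 mm tall and there are 5 of them, so the total rise is 5 × 195 = 975 mm.


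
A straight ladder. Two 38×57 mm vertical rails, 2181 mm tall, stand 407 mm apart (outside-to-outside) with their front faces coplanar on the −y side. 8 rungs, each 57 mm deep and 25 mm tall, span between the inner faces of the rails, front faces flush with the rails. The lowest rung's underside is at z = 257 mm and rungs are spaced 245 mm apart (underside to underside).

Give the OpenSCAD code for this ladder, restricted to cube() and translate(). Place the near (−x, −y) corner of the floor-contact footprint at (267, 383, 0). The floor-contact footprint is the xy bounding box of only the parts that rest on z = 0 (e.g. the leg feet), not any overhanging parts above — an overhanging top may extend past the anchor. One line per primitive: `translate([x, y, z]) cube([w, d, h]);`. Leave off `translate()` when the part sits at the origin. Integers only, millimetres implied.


// rung span = 407 - 2*38 = 331
// rung[k] z = 257 + k*245
translate([267, 383, 0]) cube([38, 57, 2181]);
translate([636, 383, 0]) cube([38, 57, 2181]);
translate([305, 383, 257]) cube([331, 57, 25]);
translate([305, 383, 502]) cube([331, 57, 25]);
translate([305, 383, 747]) cube([331, 57, 25]);
translate([305, 383, 992]) cube([331, 57, 25]);
translate([305, 383, 1237]) cube([331, 57, 25]);
translate([305, 383, 1482]) cube([331, 57, 25]);
translate([305, 383, 1727]) cube([331, 57, 25]);
translate([305, 383, 1972]) cube([331, 57, 25]);


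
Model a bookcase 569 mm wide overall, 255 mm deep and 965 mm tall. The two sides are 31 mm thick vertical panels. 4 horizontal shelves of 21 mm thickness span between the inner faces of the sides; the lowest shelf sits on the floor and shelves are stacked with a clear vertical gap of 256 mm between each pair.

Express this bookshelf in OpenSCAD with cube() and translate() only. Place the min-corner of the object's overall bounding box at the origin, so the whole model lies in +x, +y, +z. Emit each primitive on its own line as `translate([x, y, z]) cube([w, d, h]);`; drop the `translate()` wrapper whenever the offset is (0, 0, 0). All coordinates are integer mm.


cube([31, 255, 965]);
translate([538, 0, 0]) cube([31, 255, 965]);
translate([31, 0, 0]) cube([507, 255, 21]);
translate([31, 0, 277]) cube([507, 255, 21]);
translate([31, 0, 554]) cube([507, 255, 21]);
translate([31, 0, 831]) cube([507, 255, 21]);


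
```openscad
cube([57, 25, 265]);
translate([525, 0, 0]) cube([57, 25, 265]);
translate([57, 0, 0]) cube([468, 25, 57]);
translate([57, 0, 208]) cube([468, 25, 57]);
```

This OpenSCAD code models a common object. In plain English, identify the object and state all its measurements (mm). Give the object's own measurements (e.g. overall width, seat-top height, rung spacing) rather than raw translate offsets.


A rectangular picture frame lying in the x–z plane (depth along y). The opening is 468 mm wide (x) by 151 mm tall (z), surrounded by a border 57 mm wide on all four sides. The frame is 25 mm deep and is made of two full-height vertical stiles with two horizontal rails fitted between them.


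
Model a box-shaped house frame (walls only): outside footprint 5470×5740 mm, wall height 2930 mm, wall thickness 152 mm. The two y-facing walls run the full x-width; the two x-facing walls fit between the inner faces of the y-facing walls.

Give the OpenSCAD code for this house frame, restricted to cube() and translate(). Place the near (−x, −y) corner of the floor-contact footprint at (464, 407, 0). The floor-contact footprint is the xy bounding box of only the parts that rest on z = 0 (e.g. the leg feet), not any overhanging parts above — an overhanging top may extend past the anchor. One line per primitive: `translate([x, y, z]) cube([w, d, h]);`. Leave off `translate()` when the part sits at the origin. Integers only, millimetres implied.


translate([464, 407, 0]) cube([5470, 152, 2930]);
translate([464, 5995, 0]) cube([5470, 152, 2930]);
translate([464, 559, 0]) cube([152, 5436, 2930]);
translate([5782, 559, 0]) cube([152, 5436, 2930]);


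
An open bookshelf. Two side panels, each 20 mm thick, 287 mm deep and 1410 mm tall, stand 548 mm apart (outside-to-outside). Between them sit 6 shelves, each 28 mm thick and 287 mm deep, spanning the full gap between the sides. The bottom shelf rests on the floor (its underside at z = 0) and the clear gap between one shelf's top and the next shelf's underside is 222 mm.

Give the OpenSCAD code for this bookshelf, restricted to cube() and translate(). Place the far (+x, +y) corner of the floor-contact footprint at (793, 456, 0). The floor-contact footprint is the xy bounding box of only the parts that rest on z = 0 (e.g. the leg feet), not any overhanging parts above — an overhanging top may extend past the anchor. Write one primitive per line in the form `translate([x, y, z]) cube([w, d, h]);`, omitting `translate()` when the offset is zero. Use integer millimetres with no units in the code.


translate([245, 169, 0]) cube([20, 287, 1410]);
translate([773, 169, 0]) cube([20, 287, 1410]);
translate([265, 169, 0]) cube([508, 287, 28]);
translate([265, 169, 250]) cube([508, 287, 28]);
translate([265, 169, 500]) cube([508, 287, 28]);
translate([265, 169, 750]) cube([508, 287, 28]);
translate([265, 169, 1000]) cube([508, 287, 28]);
translate([265, 169, 1250]) cube([508, 287, 28]);


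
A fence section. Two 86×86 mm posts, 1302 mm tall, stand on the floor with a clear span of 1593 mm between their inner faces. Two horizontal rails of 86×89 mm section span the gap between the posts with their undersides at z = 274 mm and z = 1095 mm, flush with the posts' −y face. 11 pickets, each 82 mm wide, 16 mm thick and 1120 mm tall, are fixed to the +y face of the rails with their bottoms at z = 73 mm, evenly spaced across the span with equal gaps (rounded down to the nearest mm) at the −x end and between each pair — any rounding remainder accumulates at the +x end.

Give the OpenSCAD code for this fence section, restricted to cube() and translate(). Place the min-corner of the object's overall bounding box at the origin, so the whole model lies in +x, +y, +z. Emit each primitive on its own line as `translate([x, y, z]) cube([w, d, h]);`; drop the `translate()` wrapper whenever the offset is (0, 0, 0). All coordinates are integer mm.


cube([86, 86, 1302]);
translate([1679, 0, 0]) cube([86, 86, 1302]);
translate([86, 0, 274]) cube([1593, 86, 89]);
translate([86, 0, 1095]) cube([1593, 86, 89]);
translate([143, 86, 73]) cube([82, 16, 1120]);
translate([282, 86, 73]) cube([82, 16, 1120]);
translate([421, 86, 73]) cube([82, 16, 1120]);
translate([560, 86, 73]) cube([82, 16, 1120]);
translate([699, 86, 73]) cube([82, 16, 1120]);
translate([838, 86, 73]) cube([82, 16, 1120]);
translate([977, 86, 73]) cube([82, 16, 1120]);
translate([1116, 86, 73]) cube([82, 16, 1120]);
translate([1255, 86, 73]) cube([82, 16, 1120]);
translate([1394, 86, 73]) cube([82, 16, 1120]);
translate([1533, 86, 73]) cube([82, 16, 1120]);
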